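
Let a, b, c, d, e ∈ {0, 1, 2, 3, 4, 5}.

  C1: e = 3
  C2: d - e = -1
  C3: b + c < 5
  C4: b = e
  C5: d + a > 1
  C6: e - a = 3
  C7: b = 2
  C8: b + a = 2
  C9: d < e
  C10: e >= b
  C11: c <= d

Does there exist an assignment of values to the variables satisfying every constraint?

Constraint 7 fixes b = 2 and constraint 1 fixes e = 3, but constraint 4 requires b = e. Since 2 ≠ 3, contradiction.

Unsatisfiable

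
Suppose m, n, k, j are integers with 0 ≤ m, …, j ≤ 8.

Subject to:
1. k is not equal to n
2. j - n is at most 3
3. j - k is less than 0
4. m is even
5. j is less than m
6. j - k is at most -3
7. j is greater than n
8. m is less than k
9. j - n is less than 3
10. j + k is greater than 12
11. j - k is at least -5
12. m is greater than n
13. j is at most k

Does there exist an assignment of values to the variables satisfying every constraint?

Take m = 6, n = 4, k = 8, j = 5. Then constraint 2: j - n = 1; constraint 3: j - k = -3; constraint 6: j - k = -3, and every other listed constraint is also met.

Satisfiable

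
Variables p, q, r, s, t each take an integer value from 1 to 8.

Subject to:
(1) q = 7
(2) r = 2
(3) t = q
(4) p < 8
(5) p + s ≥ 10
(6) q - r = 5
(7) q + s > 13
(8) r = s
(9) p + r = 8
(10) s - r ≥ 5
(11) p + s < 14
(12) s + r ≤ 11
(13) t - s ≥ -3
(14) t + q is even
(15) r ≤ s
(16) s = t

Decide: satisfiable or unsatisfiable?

Unsatisfiable

Constraint 2 fixes r = 2 and constraint 1 fixes q = 7. Constraints 3, 8, and 16 give r = s = t = q, so r = q. But 2 ≠ 7 — contradiction.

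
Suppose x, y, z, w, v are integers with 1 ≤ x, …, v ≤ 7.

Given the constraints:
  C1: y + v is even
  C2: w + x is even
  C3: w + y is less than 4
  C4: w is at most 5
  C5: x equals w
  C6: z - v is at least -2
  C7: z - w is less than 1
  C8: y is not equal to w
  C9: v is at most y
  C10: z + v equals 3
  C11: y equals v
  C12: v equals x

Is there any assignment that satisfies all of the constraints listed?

Unsatisfiable

From constraints 5, 11, and 12, y = v = x = w, so y = w. But constraint 8 says y ≠ w. Contradiction.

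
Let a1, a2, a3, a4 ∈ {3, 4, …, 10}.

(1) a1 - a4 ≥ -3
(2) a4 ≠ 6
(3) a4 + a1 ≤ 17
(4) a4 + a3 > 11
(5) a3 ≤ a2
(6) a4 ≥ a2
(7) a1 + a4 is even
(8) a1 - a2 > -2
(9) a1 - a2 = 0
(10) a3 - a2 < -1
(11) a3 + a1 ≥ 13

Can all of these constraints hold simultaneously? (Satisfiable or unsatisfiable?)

One satisfying assignment is a1 = 8, a2 = 8, a3 = 5, a4 = 8.
For the less obvious constraints — constraint 1: a1 - a4 = 0; constraint 3: a4 + a1 = 16 — and the others hold by inspection.

Satisfiable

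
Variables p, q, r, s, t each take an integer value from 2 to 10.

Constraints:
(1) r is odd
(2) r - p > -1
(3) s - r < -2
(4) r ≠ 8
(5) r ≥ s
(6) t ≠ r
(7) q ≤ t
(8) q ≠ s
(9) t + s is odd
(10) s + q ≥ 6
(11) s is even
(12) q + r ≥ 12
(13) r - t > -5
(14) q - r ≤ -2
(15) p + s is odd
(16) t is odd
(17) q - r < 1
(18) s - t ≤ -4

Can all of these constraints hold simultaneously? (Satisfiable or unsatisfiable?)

Setting (p, q, r, s, t) = (7, 5, 7, 4, 9) satisfies everything: constraint 2: r - p = 0; constraint 3: s - r = -3; constraint 10: s + q = 9, and the others follow.

Satisfiable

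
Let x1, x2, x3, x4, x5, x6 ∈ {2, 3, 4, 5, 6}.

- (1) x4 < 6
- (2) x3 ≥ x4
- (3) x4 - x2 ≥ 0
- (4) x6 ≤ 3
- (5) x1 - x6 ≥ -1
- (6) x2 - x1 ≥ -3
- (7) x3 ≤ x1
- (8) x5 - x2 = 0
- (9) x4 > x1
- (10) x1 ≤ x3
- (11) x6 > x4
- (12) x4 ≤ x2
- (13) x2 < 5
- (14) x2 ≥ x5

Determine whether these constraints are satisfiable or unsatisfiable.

Constraints 2, 7, and 9 give x1 < x4, x4 ≤ x3, x3 ≤ x1. Chaining: x1 < x4 ≤ x3 ≤ x1, which forces x1 < x1 — impossible.

Unsatisfiable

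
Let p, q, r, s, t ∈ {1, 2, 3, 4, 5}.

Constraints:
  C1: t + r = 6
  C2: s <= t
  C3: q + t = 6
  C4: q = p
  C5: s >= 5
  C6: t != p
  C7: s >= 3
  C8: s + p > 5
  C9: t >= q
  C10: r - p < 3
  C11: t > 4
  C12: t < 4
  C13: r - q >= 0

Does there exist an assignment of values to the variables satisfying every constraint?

Unsatisfiable

From constraints 2 and 5: t ≥ s and s ≥ 5, so t ≥ 5. From constraint 12: t ≤ 3. But 3 < 5, so no value of t works.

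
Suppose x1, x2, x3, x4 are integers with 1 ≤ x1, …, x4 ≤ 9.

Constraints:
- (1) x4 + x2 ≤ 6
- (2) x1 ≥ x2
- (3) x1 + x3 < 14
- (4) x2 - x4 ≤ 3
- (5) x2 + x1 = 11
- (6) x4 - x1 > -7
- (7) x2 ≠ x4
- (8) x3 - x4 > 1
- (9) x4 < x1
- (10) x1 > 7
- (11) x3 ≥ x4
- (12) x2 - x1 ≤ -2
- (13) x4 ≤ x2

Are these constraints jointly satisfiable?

Setting (x1, x2, x3, x4) = (8, 3, 4, 2) satisfies everything: constraint 1: x4 + x2 = 5; constraint 3: x1 + x3 = 12; constraint 4: x2 - x4 = 1, and the others follow.

Satisfiable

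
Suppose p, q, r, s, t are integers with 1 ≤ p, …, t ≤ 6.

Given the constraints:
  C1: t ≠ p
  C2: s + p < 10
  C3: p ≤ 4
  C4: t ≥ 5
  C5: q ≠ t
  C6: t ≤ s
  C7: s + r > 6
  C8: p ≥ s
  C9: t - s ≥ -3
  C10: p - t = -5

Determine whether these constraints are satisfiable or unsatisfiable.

From constraints 4 and 6: s ≥ t and t ≥ 5, so s ≥ 5. From constraints 3 and 8: s ≤ p and p ≤ 4, so s ≤ 4. But 4 < 5, so no value of s works.

Unsatisfiable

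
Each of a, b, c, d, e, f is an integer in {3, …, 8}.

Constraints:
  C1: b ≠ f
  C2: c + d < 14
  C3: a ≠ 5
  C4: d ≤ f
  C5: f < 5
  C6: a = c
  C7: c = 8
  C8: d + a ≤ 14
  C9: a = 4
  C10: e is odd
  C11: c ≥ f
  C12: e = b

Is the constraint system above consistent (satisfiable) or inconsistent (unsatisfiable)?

Unsatisfiable

Constraint 9 fixes a = 4 and constraint 7 fixes c = 8, but constraint 6 requires a = c. Since 4 ≠ 8, contradiction.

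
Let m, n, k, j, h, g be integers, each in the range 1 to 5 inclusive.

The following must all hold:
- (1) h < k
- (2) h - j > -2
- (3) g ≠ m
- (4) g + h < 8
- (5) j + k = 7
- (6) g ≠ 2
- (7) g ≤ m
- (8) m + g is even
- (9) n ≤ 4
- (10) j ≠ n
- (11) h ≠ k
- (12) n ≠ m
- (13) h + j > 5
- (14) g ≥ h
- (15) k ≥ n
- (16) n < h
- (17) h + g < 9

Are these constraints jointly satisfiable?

Satisfiable

Try m = 5, n = 2, k = 4, j = 3, h = 3, g = 3.
Check constraint 2: h - j = 0; constraint 4: g + h = 6. The remaining constraints are straightforward to verify.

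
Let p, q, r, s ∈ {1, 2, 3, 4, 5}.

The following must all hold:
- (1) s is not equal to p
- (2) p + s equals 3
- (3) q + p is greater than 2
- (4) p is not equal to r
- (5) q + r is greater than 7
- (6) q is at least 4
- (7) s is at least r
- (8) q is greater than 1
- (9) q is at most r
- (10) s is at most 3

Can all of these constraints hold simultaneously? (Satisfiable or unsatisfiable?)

From constraints 6 and 9: r ≥ q and q ≥ 4, so r ≥ 4. From constraints 7 and 10: r ≤ s and s ≤ 3, so r ≤ 3. But 3 < 4, so no value of r works.

Unsatisfiable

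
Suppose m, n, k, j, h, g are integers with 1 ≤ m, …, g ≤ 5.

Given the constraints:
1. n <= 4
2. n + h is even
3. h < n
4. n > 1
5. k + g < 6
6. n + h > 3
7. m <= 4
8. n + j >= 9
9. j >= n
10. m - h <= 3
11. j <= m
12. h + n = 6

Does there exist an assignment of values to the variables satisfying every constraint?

From constraint 1: n ≤ 4. From constraints 7 and 11: j ≤ m ≤ 4. Hence n + j ≤ 8. But constraint 8 requires n + j ≥ 9, and 9 > 8. Contradiction.

Unsatisfiable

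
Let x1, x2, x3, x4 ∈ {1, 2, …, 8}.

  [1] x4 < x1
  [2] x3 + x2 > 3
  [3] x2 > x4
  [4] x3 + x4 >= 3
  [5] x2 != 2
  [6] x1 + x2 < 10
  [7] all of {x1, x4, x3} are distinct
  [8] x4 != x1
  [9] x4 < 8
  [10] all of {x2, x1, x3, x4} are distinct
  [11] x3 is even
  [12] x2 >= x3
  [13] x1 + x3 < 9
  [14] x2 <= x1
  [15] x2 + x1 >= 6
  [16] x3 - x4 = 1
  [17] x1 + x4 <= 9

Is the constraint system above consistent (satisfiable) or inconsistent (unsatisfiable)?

Take x1 = 5, x2 = 4, x3 = 2, x4 = 1. Then constraint 2: x3 + x2 = 6; constraint 4: x3 + x4 = 3, and every other listed constraint is also met.

Satisfiable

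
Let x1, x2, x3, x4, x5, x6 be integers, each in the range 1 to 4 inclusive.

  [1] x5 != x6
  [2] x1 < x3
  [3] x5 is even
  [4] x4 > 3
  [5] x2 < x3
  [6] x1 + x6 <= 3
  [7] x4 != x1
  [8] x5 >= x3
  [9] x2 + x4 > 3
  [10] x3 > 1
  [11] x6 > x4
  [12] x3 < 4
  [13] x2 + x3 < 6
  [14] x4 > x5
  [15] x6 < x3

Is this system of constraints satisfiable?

Unsatisfiable

Constraints 8, 11, 14, and 15 give x5 < x4, x4 < x6, x6 < x3, x3 ≤ x5. Chaining: x5 < x4 < x6 < x3 ≤ x5, which forces x5 < x5 — impossible.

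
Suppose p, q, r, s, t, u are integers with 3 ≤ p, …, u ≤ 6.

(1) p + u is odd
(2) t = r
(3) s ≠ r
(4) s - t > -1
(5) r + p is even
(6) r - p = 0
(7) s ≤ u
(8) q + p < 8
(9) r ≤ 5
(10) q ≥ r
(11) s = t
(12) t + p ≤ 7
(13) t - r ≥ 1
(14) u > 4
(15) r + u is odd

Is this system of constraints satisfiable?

From constraints 2 and 11, s = t = r, so s = r. But constraint 3 says s ≠ r. Contradiction.

Unsatisfiable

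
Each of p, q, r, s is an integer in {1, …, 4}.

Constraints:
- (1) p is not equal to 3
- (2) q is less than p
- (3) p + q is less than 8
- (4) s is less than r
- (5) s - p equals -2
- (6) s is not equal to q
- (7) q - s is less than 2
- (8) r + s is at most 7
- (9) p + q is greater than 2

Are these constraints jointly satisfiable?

Satisfiable

Setting (p, q, r, s) = (4, 1, 4, 2) satisfies everything: constraint 3: p + q = 5; constraint 5: s - p = -2; constraint 7: q - s = -1, and the others follow.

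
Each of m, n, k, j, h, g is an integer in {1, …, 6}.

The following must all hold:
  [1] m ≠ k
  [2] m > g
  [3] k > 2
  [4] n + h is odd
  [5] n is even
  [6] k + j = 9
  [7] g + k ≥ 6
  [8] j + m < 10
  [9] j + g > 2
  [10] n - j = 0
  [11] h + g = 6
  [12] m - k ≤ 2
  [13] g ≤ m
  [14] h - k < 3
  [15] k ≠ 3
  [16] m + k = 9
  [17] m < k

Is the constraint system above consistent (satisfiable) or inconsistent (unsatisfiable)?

Satisfiable

One satisfying assignment is m = 4, n = 4, k = 5, j = 4, h = 5, g = 1.
For the less obvious constraints — constraint 6: k + j = 9; constraint 7: g + k = 6 — and the others hold by inspection.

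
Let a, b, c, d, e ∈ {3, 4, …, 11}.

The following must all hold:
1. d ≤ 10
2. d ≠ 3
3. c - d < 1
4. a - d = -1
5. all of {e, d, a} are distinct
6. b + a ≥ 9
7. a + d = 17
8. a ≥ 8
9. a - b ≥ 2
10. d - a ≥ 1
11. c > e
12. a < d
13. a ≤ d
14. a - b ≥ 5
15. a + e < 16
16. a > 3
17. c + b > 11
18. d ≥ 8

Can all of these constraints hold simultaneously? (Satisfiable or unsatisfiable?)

Satisfiable

The assignment a = 8, b = 3, c = 9, d = 9, e = 5 works:
  constraint 3 holds since c - d = 0.
  constraint 4 holds since a - d = -1.
  constraint 6 holds since b + a = 11.
The rest check out directly.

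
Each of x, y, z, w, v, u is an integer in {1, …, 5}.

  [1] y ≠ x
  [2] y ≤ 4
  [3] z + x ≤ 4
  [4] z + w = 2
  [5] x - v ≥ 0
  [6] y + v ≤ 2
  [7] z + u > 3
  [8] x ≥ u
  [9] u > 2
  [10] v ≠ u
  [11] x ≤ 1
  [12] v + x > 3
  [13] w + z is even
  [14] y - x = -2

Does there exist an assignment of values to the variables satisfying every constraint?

Unsatisfiable

From constraint 9: u ≥ 3. From constraints 8 and 11: u ≤ x and x ≤ 1, so u ≤ 1. But 1 < 3, so no value of u works.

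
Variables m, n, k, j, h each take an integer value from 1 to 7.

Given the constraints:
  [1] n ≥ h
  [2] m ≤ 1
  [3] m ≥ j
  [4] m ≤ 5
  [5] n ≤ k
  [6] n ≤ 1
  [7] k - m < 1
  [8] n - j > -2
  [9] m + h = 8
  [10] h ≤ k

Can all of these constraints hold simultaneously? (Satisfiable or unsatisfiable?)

Unsatisfiable

From constraint 4: m ≤ 5. From constraints 1 and 6: h ≤ n ≤ 1. Hence m + h ≤ 6. But constraint 9 requires m + h = 8, and 8 > 6. Contradiction.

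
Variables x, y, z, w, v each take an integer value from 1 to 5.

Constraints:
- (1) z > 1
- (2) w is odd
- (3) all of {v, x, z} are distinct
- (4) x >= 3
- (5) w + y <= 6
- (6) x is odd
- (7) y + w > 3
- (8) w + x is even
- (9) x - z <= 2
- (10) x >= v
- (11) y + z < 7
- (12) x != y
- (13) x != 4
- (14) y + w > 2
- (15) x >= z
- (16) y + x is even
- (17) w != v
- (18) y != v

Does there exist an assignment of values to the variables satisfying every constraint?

One satisfying assignment is x = 5, y = 1, z = 3, w = 3, v = 4.
For the less obvious constraints — constraint 5: w + y = 4; constraint 7: y + w = 4; constraint 9: x - z = 2 — and the others hold by inspection.

Satisfiable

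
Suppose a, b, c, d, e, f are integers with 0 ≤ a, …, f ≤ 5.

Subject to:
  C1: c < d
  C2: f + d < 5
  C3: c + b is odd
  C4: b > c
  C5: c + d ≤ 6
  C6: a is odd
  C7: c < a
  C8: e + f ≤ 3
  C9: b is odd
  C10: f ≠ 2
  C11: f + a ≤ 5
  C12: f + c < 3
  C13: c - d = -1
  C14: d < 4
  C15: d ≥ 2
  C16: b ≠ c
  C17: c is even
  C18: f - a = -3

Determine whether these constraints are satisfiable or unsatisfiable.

The assignment a = 3, b = 3, c = 2, d = 3, e = 2, f = 0 works:
  constraint 2 holds since f + d = 3.
  constraint 5 holds since c + d = 5.
  constraint 8 holds since e + f = 2.
The rest check out directly.

Satisfiable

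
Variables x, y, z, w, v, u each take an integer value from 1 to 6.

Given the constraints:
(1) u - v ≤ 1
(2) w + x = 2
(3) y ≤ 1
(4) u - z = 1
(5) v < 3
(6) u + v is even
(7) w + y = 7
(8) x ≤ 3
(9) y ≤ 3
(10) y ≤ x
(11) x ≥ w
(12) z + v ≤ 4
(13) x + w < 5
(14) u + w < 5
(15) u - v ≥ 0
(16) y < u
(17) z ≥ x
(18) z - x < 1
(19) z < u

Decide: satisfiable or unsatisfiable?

From constraints 8 and 11: w ≤ x ≤ 3. From constraint 9: y ≤ 3. Hence w + y ≤ 6. But constraint 7 requires w + y = 7, and 7 > 6. Contradiction.

Unsatisfiable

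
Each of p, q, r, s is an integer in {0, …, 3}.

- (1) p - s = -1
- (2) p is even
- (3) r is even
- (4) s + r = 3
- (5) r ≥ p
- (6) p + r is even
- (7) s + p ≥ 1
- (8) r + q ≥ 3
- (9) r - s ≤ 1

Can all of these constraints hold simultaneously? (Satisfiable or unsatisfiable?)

Try p = 0, q = 1, r = 2, s = 1.
Check constraint 1: p - s = -1; constraint 4: s + r = 3. The remaining constraints are straightforward to verify.

Satisfiable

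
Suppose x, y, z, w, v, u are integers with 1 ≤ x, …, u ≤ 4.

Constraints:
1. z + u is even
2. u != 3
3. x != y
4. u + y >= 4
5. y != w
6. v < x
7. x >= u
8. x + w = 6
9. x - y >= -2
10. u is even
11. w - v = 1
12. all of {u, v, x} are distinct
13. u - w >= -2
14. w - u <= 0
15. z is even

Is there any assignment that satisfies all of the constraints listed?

Satisfiable

Try x = 4, y = 3, z = 2, w = 2, v = 1, u = 2.
Check constraint 4: u + y = 5; constraint 8: x + w = 6. The remaining constraints are straightforward to verify.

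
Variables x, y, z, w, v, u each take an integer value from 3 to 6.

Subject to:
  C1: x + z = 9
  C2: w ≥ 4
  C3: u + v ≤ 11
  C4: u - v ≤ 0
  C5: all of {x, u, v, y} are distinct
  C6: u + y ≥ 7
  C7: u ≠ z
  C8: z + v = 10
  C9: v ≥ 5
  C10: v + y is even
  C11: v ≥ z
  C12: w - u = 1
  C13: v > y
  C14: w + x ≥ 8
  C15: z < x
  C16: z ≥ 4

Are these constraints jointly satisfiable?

Satisfiable

Setting (x, y, z, w, v, u) = (5, 4, 4, 4, 6, 3) satisfies everything: constraint 1: x + z = 9; constraint 3: u + v = 9; constraint 4: u - v = -3, and the others follow.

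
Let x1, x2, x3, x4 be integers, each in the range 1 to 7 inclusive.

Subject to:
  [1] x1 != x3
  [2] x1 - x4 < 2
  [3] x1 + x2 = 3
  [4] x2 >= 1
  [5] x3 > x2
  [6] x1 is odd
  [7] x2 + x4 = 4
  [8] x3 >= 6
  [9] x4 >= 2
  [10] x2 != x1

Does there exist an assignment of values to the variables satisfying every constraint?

Setting (x1, x2, x3, x4) = (1, 2, 7, 2) satisfies everything: constraint 2: x1 - x4 = -1; constraint 3: x1 + x2 = 3; constraint 7: x2 + x4 = 4, and the others follow.

Satisfiable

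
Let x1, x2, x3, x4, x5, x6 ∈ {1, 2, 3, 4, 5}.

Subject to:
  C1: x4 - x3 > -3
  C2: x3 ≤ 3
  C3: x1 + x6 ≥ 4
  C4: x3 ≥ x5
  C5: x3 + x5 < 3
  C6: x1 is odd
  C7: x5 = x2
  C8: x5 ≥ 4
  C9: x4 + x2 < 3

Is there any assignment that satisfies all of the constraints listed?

Unsatisfiable

From constraints 4 and 8: x3 ≥ x5 and x5 ≥ 4, so x3 ≥ 4. From constraint 2: x3 ≤ 3. But 3 < 4, so no value of x3 works.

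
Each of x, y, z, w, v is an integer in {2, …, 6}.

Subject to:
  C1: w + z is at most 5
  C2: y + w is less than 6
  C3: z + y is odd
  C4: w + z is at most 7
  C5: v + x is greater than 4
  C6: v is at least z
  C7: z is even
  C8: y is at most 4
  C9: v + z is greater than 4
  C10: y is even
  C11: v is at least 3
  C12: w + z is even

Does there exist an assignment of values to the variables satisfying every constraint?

Unsatisfiable

Constraint 7 makes z even and constraint 10 makes y even, so z + y must be even. Constraint 3 says z + y is odd — contradiction.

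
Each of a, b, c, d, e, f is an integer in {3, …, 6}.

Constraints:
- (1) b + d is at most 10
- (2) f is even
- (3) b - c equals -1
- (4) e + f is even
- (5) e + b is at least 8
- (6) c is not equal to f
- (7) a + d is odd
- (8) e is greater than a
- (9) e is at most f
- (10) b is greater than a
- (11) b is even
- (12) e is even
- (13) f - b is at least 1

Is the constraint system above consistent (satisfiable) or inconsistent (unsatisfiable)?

The assignment a = 3, b = 4, c = 5, d = 4, e = 6, f = 6 works:
  constraint 1 holds since b + d = 8.
  constraint 3 holds since b - c = -1.
The rest check out directly.

Satisfiable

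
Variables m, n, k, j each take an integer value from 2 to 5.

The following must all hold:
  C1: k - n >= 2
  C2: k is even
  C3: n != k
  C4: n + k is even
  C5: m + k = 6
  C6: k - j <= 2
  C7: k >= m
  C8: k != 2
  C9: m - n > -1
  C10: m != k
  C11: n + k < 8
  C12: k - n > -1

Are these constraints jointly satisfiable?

Satisfiable

The assignment m = 2, n = 2, k = 4, j = 4 works:
  constraint 1 holds since k - n = 2.
  constraint 5 holds since m + k = 6.
  constraint 6 holds since k - j = 0.
The rest check out directly.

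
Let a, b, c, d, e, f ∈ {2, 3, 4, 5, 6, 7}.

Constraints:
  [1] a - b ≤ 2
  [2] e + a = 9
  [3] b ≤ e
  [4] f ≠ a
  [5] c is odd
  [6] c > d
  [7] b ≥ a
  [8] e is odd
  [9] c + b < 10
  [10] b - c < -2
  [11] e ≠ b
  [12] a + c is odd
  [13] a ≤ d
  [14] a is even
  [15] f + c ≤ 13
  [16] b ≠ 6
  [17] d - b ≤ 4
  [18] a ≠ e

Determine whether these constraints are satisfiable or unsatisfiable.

Try a = 2, b = 2, c = 7, d = 5, e = 7, f = 5.
Check constraint 1: a - b = 0; constraint 2: e + a = 9. The remaining constraints are straightforward to verify.

Satisfiable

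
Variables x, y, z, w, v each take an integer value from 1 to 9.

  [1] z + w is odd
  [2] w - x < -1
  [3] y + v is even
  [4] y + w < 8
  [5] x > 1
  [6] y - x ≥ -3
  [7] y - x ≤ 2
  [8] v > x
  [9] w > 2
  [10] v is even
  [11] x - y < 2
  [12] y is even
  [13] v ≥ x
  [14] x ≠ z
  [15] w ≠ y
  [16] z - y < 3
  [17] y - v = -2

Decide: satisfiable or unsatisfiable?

Satisfiable

Take x = 5, y = 4, z = 6, w = 3, v = 6. Then constraint 2: w - x = -2; constraint 4: y + w = 7; constraint 6: y - x = -1, and every other listed constraint is also met.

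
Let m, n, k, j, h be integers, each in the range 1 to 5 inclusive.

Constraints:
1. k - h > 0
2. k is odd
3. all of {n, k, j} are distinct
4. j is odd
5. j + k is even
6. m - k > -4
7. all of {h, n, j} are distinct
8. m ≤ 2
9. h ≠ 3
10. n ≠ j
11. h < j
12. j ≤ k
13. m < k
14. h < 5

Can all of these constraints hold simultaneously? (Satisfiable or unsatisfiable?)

Try m = 2, n = 4, k = 5, j = 3, h = 2.
Check constraint 1: k - h = 3; constraint 6: m - k = -3. The remaining constraints are straightforward to verify.

Satisfiable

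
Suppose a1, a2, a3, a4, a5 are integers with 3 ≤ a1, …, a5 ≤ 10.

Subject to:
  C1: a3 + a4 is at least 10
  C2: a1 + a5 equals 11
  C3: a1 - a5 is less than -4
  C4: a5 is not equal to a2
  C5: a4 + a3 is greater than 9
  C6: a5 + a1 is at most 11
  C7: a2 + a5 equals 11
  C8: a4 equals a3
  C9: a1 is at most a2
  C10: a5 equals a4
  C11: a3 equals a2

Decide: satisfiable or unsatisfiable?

From constraints 8, 10, and 11, a5 = a4 = a3 = a2, so a5 = a2. But constraint 4 says a5 ≠ a2. Contradiction.

Unsatisfiable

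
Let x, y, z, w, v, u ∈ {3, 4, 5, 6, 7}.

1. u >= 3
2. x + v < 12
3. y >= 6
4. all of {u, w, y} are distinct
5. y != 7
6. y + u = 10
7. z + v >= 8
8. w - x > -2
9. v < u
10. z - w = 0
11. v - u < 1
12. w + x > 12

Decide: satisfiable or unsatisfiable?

The assignment x = 7, y = 6, z = 7, w = 7, v = 3, u = 4 works:
  constraint 2 holds since x + v = 10.
  constraint 6 holds since y + u = 10.
The rest check out directly.

Satisfiable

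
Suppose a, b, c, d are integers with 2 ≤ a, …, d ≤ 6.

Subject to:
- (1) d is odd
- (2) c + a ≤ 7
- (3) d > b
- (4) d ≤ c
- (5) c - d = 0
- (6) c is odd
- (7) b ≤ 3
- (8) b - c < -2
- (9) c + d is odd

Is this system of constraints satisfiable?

Unsatisfiable

Constraint 6 makes c odd and constraint 1 makes d odd, so c + d must be even. Constraint 9 says c + d is odd — contradiction.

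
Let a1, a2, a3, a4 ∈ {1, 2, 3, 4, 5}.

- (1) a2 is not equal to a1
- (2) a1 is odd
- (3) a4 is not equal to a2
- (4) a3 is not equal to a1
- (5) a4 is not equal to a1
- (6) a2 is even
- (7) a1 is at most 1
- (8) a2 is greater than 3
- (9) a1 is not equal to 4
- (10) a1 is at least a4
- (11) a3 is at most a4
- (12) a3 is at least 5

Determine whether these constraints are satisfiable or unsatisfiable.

From constraints 11 and 12: a4 ≥ a3 and a3 ≥ 5, so a4 ≥ 5. From constraints 7 and 10: a4 ≤ a1 and a1 ≤ 1, so a4 ≤ 1. But 1 < 5, so no value of a4 works.

Unsatisfiable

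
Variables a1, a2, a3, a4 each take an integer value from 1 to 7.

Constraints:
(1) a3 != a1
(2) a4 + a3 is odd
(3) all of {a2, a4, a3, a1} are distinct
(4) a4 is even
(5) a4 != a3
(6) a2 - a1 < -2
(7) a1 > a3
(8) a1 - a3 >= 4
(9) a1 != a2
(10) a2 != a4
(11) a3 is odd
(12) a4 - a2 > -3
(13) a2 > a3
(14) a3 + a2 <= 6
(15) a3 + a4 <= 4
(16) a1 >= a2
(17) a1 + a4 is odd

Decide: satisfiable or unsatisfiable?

Satisfiable

The assignment a1 = 7, a2 = 3, a3 = 1, a4 = 2 works:
  constraint 6 holds since a2 - a1 = -4.
  constraint 8 holds since a1 - a3 = 6.
  constraint 12 holds since a4 - a2 = -1.
The rest check out directly.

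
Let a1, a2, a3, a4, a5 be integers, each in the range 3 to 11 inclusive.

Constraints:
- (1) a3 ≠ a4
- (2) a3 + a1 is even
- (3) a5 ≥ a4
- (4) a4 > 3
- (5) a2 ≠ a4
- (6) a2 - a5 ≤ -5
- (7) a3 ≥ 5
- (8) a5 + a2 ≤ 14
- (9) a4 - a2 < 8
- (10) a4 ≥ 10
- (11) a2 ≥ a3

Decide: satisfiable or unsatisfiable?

From constraints 3 and 10: a5 ≥ a4 ≥ 10. From constraints 7 and 11: a2 ≥ a3 ≥ 5. Hence a5 + a2 ≥ 15. But constraint 8 requires a5 + a2 ≤ 14, and 14 < 15. Contradiction.

Unsatisfiable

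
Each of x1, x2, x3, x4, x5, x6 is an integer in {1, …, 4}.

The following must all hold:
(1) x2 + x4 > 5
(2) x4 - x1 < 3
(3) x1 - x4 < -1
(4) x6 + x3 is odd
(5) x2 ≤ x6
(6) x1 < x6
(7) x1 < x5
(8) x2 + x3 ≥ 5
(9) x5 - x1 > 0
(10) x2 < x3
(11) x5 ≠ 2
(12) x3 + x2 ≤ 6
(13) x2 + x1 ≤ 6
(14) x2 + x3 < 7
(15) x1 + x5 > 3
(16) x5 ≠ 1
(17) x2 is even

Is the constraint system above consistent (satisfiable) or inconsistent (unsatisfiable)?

Take x1 = 2, x2 = 2, x3 = 4, x4 = 4, x5 = 3, x6 = 3. Then constraint 1: x2 + x4 = 6; constraint 2: x4 - x1 = 2; constraint 3: x1 - x4 = -2, and every other listed constraint is also met.

Satisfiable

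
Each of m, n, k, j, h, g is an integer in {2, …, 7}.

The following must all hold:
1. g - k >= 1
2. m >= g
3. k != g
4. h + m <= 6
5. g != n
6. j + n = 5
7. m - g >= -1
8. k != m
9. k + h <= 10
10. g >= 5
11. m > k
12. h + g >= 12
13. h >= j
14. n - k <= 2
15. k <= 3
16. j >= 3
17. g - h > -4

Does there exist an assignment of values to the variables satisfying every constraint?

From constraints 13 and 16: h ≥ j ≥ 3. From constraints 2 and 10: m ≥ g ≥ 5. Hence h + m ≥ 8. But constraint 4 requires h + m ≤ 6, and 6 < 8. Contradiction.

Unsatisfiable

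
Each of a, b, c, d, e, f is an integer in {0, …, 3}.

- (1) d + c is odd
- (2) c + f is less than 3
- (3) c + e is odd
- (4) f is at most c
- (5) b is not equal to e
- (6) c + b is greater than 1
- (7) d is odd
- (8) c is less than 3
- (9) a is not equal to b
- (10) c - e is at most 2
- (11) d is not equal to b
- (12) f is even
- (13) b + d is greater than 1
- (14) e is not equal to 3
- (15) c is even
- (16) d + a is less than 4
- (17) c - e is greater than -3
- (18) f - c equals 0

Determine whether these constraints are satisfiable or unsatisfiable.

The assignment a = 1, b = 3, c = 0, d = 1, e = 1, f = 0 works:
  constraint 2 holds since c + f = 0.
  constraint 6 holds since c + b = 3.
  constraint 10 holds since c - e = -1.
The rest check out directly.

Satisfiable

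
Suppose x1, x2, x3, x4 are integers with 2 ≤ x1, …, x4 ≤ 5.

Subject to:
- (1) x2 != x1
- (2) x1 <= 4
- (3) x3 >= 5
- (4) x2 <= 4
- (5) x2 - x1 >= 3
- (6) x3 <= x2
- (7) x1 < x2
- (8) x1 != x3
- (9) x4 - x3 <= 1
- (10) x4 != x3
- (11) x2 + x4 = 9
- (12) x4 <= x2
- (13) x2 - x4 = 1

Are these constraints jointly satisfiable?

Unsatisfiable

From constraints 3 and 6: x2 ≥ x3 and x3 ≥ 5, so x2 ≥ 5. From constraint 4: x2 ≤ 4. But 4 < 5, so no value of x2 works.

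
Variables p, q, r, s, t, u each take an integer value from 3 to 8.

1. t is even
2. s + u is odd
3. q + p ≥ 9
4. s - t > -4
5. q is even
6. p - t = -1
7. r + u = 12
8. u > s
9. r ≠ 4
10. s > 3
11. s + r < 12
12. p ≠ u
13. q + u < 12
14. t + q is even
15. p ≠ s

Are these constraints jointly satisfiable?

The assignment p = 7, q = 4, r = 6, s = 5, t = 8, u = 6 works:
  constraint 3 holds since q + p = 11.
  constraint 4 holds since s - t = -3.
  constraint 6 holds since p - t = -1.
The rest check out directly.

Satisfiable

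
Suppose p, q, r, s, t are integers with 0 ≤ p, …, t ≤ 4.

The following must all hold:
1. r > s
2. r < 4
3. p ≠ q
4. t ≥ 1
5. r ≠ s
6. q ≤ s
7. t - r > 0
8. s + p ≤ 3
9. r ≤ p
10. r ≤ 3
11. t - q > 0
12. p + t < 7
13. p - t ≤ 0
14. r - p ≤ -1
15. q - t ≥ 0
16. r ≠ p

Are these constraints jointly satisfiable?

Unsatisfiable

Constraints 1, 6, 9, 13, and 15 give t ≤ q, q ≤ s, s < r, r ≤ p, p ≤ t. Chaining: t ≤ q ≤ s < r ≤ p ≤ t, which forces t < t — impossible.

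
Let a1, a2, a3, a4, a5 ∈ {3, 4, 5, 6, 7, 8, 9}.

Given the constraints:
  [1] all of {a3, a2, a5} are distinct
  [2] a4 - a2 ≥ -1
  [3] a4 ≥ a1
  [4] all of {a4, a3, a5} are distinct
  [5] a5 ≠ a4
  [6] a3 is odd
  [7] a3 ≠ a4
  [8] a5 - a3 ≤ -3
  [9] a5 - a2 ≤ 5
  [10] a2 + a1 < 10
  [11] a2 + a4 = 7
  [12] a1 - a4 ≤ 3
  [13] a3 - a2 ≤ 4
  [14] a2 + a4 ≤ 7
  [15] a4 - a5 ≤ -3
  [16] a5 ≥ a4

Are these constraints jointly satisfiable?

Unsatisfiable

Constraints 2, 8, 13, and 15 give a4 − a2 ≥ -1, a2 − a3 ≥ -4, a3 − a5 ≥ 3, a5 − a4 ≥ 3.
Adding all 4 inequalities: the left sides telescope to 0, and the right sides sum to (-1) + (-4) + 3 + 3 = 1. So 0 ≥ 1, which is false.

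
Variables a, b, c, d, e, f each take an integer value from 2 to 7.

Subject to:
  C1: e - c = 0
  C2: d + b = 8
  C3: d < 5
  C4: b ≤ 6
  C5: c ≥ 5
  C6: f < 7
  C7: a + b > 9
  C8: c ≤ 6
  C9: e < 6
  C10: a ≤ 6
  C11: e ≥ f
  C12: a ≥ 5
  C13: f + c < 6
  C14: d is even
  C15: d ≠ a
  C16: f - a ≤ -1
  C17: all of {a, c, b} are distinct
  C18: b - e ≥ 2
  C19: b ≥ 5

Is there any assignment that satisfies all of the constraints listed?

Constraints 4, 5, 8, 10, 12, and 19 confine each of a, c, b to the 2 values {5, 6}.
Constraint 17 requires all 3 of them to be distinct, but only 2 values are available — impossible by the pigeonhole principle.

Unsatisfiable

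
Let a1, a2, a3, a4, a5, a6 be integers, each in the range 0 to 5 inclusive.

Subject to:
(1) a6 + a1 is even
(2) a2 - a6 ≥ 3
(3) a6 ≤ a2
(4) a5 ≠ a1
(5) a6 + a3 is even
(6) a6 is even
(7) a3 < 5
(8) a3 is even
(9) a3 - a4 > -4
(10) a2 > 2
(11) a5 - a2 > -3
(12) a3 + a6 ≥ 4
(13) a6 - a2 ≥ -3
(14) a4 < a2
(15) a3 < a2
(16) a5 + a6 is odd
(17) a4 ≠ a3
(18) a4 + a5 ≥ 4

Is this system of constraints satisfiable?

Take a1 = 2, a2 = 5, a3 = 2, a4 = 3, a5 = 3, a6 = 2. Then constraint 2: a2 - a6 = 3; constraint 9: a3 - a4 = -1, and every other listed constraint is also met.

Satisfiable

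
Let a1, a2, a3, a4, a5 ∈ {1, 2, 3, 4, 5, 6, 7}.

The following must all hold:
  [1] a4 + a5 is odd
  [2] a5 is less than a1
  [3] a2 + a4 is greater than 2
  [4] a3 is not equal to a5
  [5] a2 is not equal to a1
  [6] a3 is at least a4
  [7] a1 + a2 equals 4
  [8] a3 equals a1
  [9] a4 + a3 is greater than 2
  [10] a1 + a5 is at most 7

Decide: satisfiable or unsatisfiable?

Take a1 = 3, a2 = 1, a3 = 3, a4 = 2, a5 = 1. Then constraint 3: a2 + a4 = 3; constraint 7: a1 + a2 = 4; constraint 9: a4 + a3 = 5, and every other listed constraint is also met.

Satisfiable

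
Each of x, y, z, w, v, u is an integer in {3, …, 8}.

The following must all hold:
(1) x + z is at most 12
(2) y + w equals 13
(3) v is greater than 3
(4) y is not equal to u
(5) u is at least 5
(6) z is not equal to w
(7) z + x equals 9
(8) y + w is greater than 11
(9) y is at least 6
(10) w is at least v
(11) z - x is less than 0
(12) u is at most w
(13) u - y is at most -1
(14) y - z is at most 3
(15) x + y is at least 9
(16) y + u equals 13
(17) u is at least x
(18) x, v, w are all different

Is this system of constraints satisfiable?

One satisfying assignment is x = 5, y = 7, z = 4, w = 6, v = 4, u = 6.
For the less obvious constraints — constraint 1: x + z = 9; constraint 2: y + w = 13 — and the others hold by inspection.

Satisfiable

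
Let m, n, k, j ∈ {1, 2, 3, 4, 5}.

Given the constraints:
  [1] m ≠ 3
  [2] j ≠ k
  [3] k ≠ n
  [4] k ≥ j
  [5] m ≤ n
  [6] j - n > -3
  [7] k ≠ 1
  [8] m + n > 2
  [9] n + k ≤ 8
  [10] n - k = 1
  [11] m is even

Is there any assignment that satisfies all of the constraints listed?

Satisfiable

The assignment m = 2, n = 3, k = 2, j = 1 works:
  constraint 6 holds since j - n = -2.
  constraint 8 holds since m + n = 5.
The rest check out directly.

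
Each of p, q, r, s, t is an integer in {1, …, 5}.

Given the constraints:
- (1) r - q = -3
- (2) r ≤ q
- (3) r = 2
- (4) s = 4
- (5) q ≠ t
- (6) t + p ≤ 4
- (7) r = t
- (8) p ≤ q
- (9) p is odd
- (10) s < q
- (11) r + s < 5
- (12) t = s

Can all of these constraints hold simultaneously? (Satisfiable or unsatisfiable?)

Unsatisfiable

Constraint 3 fixes r = 2 and constraint 4 fixes s = 4. Constraints 7 and 12 give r = t = s, so r = s. But 2 ≠ 4 — contradiction.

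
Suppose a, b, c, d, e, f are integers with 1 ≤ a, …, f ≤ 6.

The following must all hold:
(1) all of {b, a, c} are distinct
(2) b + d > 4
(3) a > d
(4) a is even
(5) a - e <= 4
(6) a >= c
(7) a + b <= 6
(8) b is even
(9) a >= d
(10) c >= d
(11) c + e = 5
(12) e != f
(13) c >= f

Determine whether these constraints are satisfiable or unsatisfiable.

Try a = 4, b = 2, c = 3, d = 3, e = 2, f = 1.
Check constraint 2: b + d = 5; constraint 5: a - e = 2; constraint 7: a + b = 6. The remaining constraints are straightforward to verify.

Satisfiable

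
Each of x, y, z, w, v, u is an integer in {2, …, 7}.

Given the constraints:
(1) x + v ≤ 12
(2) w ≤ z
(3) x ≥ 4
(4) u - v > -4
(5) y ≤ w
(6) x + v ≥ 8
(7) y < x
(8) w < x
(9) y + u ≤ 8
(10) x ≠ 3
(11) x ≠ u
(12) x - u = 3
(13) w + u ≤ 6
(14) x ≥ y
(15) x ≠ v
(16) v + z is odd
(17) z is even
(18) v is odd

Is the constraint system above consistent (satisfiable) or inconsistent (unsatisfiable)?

The assignment x = 6, y = 2, z = 4, w = 2, v = 5, u = 3 works:
  constraint 1 holds since x + v = 11.
  constraint 4 holds since u - v = -2.
  constraint 6 holds since x + v = 11.
The rest check out directly.

Satisfiable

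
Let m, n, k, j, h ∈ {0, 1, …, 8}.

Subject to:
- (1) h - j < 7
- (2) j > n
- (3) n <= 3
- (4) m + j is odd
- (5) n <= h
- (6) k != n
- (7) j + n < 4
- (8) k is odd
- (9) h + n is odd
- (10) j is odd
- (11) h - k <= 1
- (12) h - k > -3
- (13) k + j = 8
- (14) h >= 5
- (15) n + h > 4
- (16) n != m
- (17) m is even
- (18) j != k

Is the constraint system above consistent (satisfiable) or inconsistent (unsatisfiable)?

Satisfiable

One satisfying assignment is m = 8, n = 0, k = 7, j = 1, h = 7.
For the less obvious constraints — constraint 1: h - j = 6; constraint 7: j + n = 1 — and the others hold by inspection.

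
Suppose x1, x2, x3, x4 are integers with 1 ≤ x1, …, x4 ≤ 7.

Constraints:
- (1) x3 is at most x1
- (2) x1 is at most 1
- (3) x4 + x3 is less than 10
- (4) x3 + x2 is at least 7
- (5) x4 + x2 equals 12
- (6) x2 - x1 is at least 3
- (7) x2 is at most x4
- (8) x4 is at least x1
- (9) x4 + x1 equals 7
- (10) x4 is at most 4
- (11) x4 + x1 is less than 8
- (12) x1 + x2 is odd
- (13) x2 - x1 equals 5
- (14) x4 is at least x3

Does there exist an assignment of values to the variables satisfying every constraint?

From constraints 1 and 2: x3 ≤ x1 ≤ 1. From constraints 7 and 10: x2 ≤ x4 ≤ 4. Hence x3 + x2 ≤ 5. But constraint 4 requires x3 + x2 ≥ 7, and 7 > 5. Contradiction.

Unsatisfiable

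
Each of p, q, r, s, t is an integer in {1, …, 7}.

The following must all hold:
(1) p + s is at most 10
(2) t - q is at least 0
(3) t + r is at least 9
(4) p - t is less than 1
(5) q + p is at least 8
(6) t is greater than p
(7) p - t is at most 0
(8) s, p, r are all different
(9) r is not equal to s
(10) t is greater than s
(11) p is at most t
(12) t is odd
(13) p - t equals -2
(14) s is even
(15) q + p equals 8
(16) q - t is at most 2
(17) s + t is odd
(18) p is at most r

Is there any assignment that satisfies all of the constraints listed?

Take p = 3, q = 5, r = 7, s = 4, t = 5. Then constraint 1: p + s = 7; constraint 2: t - q = 0; constraint 3: t + r = 12, and every other listed constraint is also met.

Satisfiable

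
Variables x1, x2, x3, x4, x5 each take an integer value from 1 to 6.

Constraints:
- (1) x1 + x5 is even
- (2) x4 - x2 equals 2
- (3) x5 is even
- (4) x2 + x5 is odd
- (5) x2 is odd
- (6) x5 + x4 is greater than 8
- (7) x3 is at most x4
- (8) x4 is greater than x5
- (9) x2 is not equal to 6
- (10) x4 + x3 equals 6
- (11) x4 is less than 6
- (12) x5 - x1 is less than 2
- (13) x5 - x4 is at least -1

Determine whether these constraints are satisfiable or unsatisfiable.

Satisfiable

Try x1 = 4, x2 = 3, x3 = 1, x4 = 5, x5 = 4.
Check constraint 2: x4 - x2 = 2; constraint 6: x5 + x4 = 9. The remaining constraints are straightforward to verify.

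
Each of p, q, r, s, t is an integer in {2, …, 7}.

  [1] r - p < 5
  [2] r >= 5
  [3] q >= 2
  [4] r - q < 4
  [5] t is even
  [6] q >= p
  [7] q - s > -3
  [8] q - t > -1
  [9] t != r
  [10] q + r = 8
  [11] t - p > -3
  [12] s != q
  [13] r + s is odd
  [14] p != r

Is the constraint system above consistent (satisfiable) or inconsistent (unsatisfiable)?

One satisfying assignment is p = 2, q = 3, r = 5, s = 4, t = 2.
For the less obvious constraints — constraint 1: r - p = 3; constraint 4: r - q = 2; constraint 7: q - s = -1 — and the others hold by inspection.

Satisfiable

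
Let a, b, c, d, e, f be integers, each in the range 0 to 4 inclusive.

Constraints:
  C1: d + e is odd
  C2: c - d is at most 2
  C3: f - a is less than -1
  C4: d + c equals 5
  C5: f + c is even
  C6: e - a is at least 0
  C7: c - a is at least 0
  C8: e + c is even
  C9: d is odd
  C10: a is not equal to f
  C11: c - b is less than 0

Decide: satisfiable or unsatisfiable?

Take a = 2, b = 3, c = 2, d = 3, e = 2, f = 0. Then constraint 2: c - d = -1; constraint 3: f - a = -2, and every other listed constraint is also met.

Satisfiable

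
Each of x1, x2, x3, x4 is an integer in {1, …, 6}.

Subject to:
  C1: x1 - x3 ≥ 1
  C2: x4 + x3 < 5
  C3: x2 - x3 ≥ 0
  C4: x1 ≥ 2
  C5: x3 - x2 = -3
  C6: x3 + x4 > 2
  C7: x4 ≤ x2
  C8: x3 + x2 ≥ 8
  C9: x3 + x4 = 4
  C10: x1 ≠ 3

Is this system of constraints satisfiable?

Take x1 = 6, x2 = 6, x3 = 3, x4 = 1. Then constraint 1: x1 - x3 = 3; constraint 2: x4 + x3 = 4, and every other listed constraint is also met.

Satisfiable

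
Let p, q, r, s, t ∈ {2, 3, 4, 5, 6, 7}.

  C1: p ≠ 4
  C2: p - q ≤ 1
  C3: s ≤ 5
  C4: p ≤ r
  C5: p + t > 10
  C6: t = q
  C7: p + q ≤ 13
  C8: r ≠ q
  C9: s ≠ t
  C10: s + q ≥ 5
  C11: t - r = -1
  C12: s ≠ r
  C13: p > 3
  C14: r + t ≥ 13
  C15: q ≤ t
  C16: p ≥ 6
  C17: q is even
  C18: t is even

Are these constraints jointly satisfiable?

Take p = 7, q = 6, r = 7, s = 2, t = 6. Then constraint 2: p - q = 1; constraint 5: p + t = 13, and every other listed constraint is also met.

Satisfiable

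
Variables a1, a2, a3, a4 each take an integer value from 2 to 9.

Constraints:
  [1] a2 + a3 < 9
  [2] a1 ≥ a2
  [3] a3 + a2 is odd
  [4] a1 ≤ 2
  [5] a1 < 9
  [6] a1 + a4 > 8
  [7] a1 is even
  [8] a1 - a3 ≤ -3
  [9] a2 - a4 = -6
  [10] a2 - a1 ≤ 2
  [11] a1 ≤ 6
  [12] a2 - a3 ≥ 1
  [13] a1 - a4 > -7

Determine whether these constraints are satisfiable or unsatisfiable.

Constraints 8, 10, and 12 give a1 − a2 ≥ -2, a2 − a3 ≥ 1, a3 − a1 ≥ 3.
Adding all 3 inequalities: the left sides telescope to 0, and the right sides sum to (-2) + 1 + 3 = 2. So 0 ≥ 2, which is false.

Unsatisfiable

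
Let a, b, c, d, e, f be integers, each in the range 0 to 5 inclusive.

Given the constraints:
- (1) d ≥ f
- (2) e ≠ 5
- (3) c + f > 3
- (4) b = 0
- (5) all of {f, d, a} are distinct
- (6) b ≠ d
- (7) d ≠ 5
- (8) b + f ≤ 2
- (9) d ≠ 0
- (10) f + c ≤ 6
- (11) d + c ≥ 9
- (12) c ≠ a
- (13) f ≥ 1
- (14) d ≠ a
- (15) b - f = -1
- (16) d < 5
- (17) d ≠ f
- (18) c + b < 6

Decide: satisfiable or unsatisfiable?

Satisfiable

Take a = 0, b = 0, c = 5, d = 4, e = 0, f = 1. Then constraint 3: c + f = 6; constraint 8: b + f = 1; constraint 10: f + c = 6, and every other listed constraint is also met.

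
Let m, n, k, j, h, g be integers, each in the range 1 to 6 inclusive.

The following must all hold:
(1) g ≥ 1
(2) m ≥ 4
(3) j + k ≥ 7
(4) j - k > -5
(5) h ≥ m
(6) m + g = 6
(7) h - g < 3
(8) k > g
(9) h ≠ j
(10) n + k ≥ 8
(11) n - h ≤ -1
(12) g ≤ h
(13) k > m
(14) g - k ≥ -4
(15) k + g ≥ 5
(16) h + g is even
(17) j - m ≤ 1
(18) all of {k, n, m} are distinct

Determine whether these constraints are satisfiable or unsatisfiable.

The assignment m = 4, n = 3, k = 5, j = 3, h = 4, g = 2 works:
  constraint 3 holds since j + k = 8.
  constraint 4 holds since j - k = -2.
The rest check out directly.

Satisfiable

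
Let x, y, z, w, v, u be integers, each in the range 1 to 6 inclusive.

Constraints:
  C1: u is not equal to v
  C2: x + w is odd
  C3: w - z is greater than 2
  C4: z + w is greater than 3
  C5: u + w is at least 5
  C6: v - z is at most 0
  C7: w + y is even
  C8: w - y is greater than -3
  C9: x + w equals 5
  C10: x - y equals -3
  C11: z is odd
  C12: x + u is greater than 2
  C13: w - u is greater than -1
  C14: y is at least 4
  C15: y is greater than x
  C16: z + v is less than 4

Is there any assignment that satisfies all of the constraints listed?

Take x = 1, y = 4, z = 1, w = 4, v = 1, u = 4. Then constraint 3: w - z = 3; constraint 4: z + w = 5, and every other listed constraint is also met.

Satisfiable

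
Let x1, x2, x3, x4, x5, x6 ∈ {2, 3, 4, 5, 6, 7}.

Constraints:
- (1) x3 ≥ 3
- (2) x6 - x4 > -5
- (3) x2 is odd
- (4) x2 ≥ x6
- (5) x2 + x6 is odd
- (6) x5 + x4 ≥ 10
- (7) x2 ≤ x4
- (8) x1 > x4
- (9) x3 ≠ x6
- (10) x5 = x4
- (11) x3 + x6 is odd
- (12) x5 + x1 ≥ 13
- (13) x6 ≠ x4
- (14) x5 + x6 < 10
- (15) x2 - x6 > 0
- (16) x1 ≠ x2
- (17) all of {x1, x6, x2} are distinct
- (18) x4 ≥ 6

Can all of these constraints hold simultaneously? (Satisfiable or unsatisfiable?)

The assignment x1 = 7, x2 = 3, x3 = 5, x4 = 6, x5 = 6, x6 = 2 works:
  constraint 2 holds since x6 - x4 = -4.
  constraint 6 holds since x5 + x4 = 12.
The rest check out directly.

Satisfiable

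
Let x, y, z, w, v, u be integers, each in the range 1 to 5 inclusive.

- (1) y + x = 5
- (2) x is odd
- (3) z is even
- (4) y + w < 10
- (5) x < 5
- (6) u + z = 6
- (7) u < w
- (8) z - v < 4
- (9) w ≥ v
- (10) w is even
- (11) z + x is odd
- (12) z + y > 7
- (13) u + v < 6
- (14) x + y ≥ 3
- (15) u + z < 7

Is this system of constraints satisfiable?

The assignment x = 1, y = 4, z = 4, w = 4, v = 1, u = 2 works:
  constraint 1 holds since y + x = 5.
  constraint 4 holds since y + w = 8.
The rest check out directly.

Satisfiable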